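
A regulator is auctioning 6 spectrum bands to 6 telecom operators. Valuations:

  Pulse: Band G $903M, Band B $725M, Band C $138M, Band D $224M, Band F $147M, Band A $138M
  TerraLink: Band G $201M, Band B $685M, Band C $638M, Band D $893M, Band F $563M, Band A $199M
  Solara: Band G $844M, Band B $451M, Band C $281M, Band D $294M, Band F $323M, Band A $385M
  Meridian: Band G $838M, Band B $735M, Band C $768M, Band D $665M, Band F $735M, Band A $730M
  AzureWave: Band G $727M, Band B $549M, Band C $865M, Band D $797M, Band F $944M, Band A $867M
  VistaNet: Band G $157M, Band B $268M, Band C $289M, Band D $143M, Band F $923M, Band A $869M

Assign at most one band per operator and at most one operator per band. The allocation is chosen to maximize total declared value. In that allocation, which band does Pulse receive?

Optimal: Pulse→Band B ($725M), TerraLink→Band D ($893M), Solara→Band G ($844M), Meridian→Band C ($768M), AzureWave→Band F ($944M), VistaNet→Band A ($869M) — total 725+893+844+768+944+869 = $5043M.
Max-entry greedy (repeatedly take the single best remaining cell) gives $4828M, worse by 215.
Next-best assignment: Pulse→Band B, TerraLink→Band D, Solara→Band G, Meridian→Band C, AzureWave→Band A, VistaNet→Band F = $5020M.
Pulse's own top band is Band G ($903M), but forcing Pulse→Band G and reassigning the rest optimally gives only $4828M — worse by 215.

Pulse receives Band B.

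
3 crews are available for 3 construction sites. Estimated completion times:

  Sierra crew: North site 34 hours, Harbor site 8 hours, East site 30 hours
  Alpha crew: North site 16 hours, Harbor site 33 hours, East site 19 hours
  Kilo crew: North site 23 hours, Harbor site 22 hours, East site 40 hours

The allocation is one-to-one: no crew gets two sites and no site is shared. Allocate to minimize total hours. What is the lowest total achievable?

Optimal: Sierra crew→Harbor site (8 hours), Alpha crew→East site (19 hours), Kilo crew→North site (23 hours) — total 8+19+23 = 50 hours.
Min-entry greedy (repeatedly take the single cheapest remaining cell) gives 64 hours, worse by 14.

Minimum total: 50 hours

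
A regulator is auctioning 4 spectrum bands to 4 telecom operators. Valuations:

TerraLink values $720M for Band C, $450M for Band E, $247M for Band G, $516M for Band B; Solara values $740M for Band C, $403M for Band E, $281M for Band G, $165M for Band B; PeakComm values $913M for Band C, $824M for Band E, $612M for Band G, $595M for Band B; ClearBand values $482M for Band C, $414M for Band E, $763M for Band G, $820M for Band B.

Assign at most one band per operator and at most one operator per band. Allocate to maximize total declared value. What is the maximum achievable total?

Optimal: TerraLink→Band B ($516M), Solara→Band C ($740M), PeakComm→Band E ($824M), ClearBand→Band G ($763M) — total 516+740+824+763 = $2843M.
Column-greedy (each band in turn goes to its best remaining operator) gives $2291M, worse by 552.
Next-best assignment: TerraLink→Band C, Solara→Band G, PeakComm→Band E, ClearBand→Band B = $2645M.

Max total: $2843M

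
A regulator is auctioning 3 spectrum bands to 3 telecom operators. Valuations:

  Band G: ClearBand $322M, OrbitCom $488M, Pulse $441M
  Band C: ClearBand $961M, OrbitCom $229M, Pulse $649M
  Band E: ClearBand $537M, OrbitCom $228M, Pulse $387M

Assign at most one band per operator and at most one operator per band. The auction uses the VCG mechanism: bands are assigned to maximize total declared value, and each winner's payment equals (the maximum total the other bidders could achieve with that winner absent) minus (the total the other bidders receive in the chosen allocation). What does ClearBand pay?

ClearBand pays $262M.

Efficient allocation: ClearBand→Band C ($961M), OrbitCom→Band G ($488M), Pulse→Band E ($387M); total welfare W = $1836M.
ClearBand receives Band C at value $961M, so the others get W − 961 = $875M.
Without ClearBand: best allocation of the remaining 2 bidders over all 3 bands is OrbitCom→Band G ($488M), Pulse→Band C ($649M), total $1137M.
VCG payment = (others' best without ClearBand) − (others' welfare with ClearBand) = 1137 − 875 = $262M.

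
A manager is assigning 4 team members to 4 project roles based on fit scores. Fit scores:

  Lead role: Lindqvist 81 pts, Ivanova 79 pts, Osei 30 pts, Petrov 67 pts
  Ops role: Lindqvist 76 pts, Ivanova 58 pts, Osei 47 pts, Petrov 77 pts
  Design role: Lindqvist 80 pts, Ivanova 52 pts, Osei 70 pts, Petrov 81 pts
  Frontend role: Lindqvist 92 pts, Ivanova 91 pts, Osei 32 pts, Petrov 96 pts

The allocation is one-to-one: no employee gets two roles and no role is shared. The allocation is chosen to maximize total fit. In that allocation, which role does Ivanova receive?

Ivanova receives Lead role.

Optimal: Lindqvist→Ops role (76 pts), Ivanova→Lead role (79 pts), Osei→Design role (70 pts), Petrov→Frontend role (96 pts) — total 76+79+70+96 = 321 pts.
Max-entry greedy (repeatedly take the single best remaining cell) gives 305 pts, worse by 16.
Next-best assignment: Lindqvist→Lead role, Ivanova→Frontend role, Osei→Design role, Petrov→Ops role = 319 pts.
Swapping Petrov↔Ivanova (Petrov→Lead role 67 pts, Ivanova→Frontend role 91 pts) loses 17.
Checked against all permutations: 321 pts is optimal.
Ivanova's own top role is Frontend role (91 pts), but forcing Ivanova→Frontend role and reassigning the rest optimally gives only 319 pts — worse by 2.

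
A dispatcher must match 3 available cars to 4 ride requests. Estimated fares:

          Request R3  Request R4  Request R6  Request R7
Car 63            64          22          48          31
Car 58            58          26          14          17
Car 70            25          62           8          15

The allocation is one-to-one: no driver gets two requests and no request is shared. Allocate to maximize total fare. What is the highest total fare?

Max total: $168

Optimal: Car 63→Request R6 ($48), Car 58→Request R3 ($58), Car 70→Request R4 ($62) — total 48+58+62 = $168.
Column-greedy (each request in turn goes to its best remaining driver) gives $140, worse by 28.
Swapping Car 63↔Car 70 (Car 63→Request R4 $22, Car 70→Request R6 $8) loses 80.
Every other assignment is strictly worse.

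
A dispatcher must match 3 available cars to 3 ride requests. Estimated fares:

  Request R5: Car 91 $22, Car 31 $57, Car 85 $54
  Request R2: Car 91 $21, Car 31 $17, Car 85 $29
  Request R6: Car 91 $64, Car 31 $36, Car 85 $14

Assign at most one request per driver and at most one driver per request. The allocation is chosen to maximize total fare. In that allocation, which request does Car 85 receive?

This is the linear assignment problem.
Optimal: Car 91→Request R6 ($64), Car 31→Request R5 ($57), Car 85→Request R2 ($29) — total 64+57+29 = $150.
Next-best assignment: Car 91→Request R6, Car 31→Request R2, Car 85→Request R5 = $135.
Swapping Car 31↔Car 85 (Car 31→Request R2 $17, Car 85→Request R5 $54) loses 15.
Car 85's own top request is Request R5 ($54), but forcing Car 85→Request R5 and reassigning the rest optimally gives only $135 — worse by 15.

Car 85 receives Request R2.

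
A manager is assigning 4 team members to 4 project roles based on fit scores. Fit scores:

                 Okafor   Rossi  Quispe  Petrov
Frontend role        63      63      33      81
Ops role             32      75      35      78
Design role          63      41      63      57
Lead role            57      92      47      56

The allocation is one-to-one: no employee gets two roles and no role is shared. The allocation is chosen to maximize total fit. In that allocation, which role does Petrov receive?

Optimal: Okafor→Frontend role (63 pts), Rossi→Lead role (92 pts), Quispe→Design role (63 pts), Petrov→Ops role (78 pts) — total 63+92+63+78 = 296 pts.
Column-greedy (each role in turn goes to its best remaining employee) gives 266 pts, worse by 30.
Next-best assignment: Okafor→Lead role, Rossi→Ops role, Quispe→Design role, Petrov→Frontend role = 276 pts.
Swapping Quispe↔Rossi (Quispe→Lead role 47 pts, Rossi→Design role 41 pts) loses 67.
Petrov's own top role is Frontend role (81 pts), but forcing Petrov→Frontend role and reassigning the rest optimally gives only 276 pts — worse by 20.

Petrov receives Ops role.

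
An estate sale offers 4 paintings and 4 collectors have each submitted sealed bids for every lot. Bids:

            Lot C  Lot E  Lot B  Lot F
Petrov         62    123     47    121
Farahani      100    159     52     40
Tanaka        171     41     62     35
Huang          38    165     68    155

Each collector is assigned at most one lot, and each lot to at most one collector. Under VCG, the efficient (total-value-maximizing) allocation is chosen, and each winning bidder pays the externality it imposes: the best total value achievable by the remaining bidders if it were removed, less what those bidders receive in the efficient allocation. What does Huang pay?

Huang pays $74.

Efficient allocation: Petrov→Lot B ($47), Farahani→Lot E ($159), Tanaka→Lot C ($171), Huang→Lot F ($155); total welfare W = $532.
Huang receives Lot F at value $155, so the others get W − 155 = $377.
Without Huang: best allocation of the remaining 3 bidders over all 4 lots is Petrov→Lot F ($121), Farahani→Lot E ($159), Tanaka→Lot C ($171), total $451.
VCG payment = (others' best without Huang) − (others' welfare with Huang) = 451 − 377 = $74.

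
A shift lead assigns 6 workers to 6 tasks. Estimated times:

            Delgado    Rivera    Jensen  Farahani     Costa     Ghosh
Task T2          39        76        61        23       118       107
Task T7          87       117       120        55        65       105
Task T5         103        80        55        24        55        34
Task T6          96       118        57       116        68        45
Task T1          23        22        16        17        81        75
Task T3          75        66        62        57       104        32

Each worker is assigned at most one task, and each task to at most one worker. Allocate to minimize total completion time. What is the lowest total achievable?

Minimum total: 239 min

Optimal: Delgado→Task T2 (39 min), Rivera→Task T1 (22 min), Jensen→Task T6 (57 min), Farahani→Task T5 (24 min), Costa→Task T7 (65 min), Ghosh→Task T3 (32 min) — total 39+22+57+24+65+32 = 239 min.
Row-greedy (each worker in turn takes its cheapest remaining task) gives 277 min, worse by 38.
Next-best assignment: Delgado→Task T2, Rivera→Task T3, Jensen→Task T1, Farahani→Task T5, Costa→Task T7, Ghosh→Task T6 = 255 min.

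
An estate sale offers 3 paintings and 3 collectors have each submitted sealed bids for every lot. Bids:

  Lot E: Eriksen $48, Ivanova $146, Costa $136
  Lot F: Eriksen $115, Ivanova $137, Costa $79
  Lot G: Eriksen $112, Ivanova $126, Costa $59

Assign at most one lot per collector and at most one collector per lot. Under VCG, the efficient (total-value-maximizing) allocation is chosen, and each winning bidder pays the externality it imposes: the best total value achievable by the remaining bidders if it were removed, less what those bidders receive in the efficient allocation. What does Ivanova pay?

Ivanova pays $3.

Efficient allocation: Eriksen→Lot G ($112), Ivanova→Lot F ($137), Costa→Lot E ($136); total welfare W = $385.
Ivanova receives Lot F at value $137, so the others get W − 137 = $248.
Without Ivanova: best allocation of the remaining 2 bidders over all 3 lots is Eriksen→Lot F ($115), Costa→Lot E ($136), total $251.
VCG payment = (others' best without Ivanova) − (others' welfare with Ivanova) = 251 − 248 = $3.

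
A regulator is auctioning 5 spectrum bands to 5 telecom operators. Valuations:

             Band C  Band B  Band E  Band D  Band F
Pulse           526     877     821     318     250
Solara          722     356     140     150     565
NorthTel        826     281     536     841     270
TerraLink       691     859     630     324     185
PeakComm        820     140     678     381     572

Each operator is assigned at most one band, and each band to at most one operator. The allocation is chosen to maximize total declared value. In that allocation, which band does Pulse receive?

This is a one-to-one assignment (maximum-weight bipartite matching).
Optimal: Pulse→Band E ($821M), Solara→Band F ($565M), NorthTel→Band D ($841M), TerraLink→Band B ($859M), PeakComm→Band C ($820M) — total 821+565+841+859+820 = $3906M.
Max-entry greedy (repeatedly take the single best remaining cell) gives $3733M, worse by 173.
Next-best assignment: Pulse→Band E, Solara→Band C, NorthTel→Band D, TerraLink→Band B, PeakComm→Band F = $3815M.
No other one-to-one assignment exceeds $3906M.
Pulse's own top band is Band B ($877M), but forcing Pulse→Band B and reassigning the rest optimally gives only $3733M — worse by 173.

Pulse receives Band E.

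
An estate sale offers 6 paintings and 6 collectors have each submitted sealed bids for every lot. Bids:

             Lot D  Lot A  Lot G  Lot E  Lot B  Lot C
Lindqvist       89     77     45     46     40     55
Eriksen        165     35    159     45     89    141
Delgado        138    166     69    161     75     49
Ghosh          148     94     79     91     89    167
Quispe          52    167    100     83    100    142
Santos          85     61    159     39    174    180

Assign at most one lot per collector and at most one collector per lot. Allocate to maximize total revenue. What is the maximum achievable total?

Optimal: Lindqvist→Lot D ($89), Eriksen→Lot G ($159), Delgado→Lot E ($161), Ghosh→Lot C ($167), Quispe→Lot A ($167), Santos→Lot B ($174) — total 89+159+161+167+167+174 = $917.
Next-best assignment: Lindqvist→Lot G, Eriksen→Lot D, Delgado→Lot E, Ghosh→Lot C, Quispe→Lot A, Santos→Lot B = $879.
No other one-to-one assignment exceeds $917.

Maximum total: $917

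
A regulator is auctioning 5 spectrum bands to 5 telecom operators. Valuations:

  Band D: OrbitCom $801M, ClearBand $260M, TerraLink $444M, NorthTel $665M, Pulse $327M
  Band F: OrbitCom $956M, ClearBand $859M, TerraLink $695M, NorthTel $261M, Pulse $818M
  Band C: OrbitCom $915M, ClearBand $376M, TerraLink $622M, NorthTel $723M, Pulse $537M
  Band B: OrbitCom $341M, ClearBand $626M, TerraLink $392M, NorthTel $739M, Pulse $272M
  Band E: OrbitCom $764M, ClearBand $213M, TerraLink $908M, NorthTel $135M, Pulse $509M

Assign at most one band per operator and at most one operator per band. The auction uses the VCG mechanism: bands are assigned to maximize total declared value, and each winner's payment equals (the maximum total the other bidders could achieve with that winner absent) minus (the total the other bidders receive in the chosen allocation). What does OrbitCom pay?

OrbitCom pays $58M.

Efficient allocation: OrbitCom→Band C ($915M), ClearBand→Band B ($626M), TerraLink→Band E ($908M), NorthTel→Band D ($665M), Pulse→Band F ($818M); total welfare W = $3932M.
OrbitCom receives Band C at value $915M, so the others get W − 915 = $3017M.
Without OrbitCom: best allocation of the remaining 4 bidders over all 5 bands is ClearBand→Band B ($626M), TerraLink→Band E ($908M), NorthTel→Band C ($723M), Pulse→Band F ($818M), total $3075M.
VCG payment = (others' best without OrbitCom) − (others' welfare with OrbitCom) = 3075 − 3017 = $58M.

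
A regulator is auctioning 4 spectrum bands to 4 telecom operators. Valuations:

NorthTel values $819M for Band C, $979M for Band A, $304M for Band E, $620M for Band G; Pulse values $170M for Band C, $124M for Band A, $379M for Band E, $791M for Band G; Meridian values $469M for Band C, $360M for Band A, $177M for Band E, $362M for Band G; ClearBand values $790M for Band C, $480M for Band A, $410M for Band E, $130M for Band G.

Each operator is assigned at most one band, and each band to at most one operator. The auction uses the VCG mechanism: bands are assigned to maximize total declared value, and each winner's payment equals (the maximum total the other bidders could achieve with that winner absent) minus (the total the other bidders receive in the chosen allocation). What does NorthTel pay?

NorthTel pays $183M.

Efficient allocation: NorthTel→Band A ($979M), Pulse→Band G ($791M), Meridian→Band E ($177M), ClearBand→Band C ($790M); total welfare W = $2737M.
NorthTel receives Band A at value $979M, so the others get W − 979 = $1758M.
Without NorthTel: best allocation of the remaining 3 bidders over all 4 bands is Pulse→Band G ($791M), Meridian→Band A ($360M), ClearBand→Band C ($790M), total $1941M.
VCG payment = (others' best without NorthTel) − (others' welfare with NorthTel) = 1941 − 1758 = $183M.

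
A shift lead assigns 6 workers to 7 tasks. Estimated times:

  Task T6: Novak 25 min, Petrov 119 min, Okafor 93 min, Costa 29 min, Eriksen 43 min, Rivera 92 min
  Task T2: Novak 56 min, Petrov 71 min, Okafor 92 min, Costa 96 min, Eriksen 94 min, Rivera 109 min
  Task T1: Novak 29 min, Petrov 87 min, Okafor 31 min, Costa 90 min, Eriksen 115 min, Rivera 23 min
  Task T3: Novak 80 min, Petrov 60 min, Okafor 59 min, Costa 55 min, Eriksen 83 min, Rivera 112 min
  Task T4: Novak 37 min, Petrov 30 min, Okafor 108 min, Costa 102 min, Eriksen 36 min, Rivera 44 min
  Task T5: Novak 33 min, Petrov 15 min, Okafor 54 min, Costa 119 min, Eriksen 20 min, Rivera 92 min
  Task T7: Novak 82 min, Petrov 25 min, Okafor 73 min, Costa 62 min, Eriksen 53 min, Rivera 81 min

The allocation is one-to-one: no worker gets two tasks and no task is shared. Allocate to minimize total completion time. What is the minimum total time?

Optimal: Novak→Task T4 (37 min), Petrov→Task T7 (25 min), Okafor→Task T3 (59 min), Costa→Task T6 (29 min), Eriksen→Task T5 (20 min), Rivera→Task T1 (23 min) — total 37+25+59+29+20+23 = 193 min.

Minimum total: 193 min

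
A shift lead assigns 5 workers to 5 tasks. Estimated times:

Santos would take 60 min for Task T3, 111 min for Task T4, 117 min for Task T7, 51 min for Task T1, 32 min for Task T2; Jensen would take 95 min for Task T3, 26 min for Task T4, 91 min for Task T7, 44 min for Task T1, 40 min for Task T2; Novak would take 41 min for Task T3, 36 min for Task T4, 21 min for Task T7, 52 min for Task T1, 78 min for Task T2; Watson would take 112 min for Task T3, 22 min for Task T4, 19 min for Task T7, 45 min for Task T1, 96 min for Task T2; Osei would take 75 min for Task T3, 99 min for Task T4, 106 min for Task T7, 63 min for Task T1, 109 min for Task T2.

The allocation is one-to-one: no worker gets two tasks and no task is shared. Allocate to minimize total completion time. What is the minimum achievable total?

Minimum total: 181 min

Optimal: Santos→Task T2 (32 min), Jensen→Task T4 (26 min), Novak→Task T3 (41 min), Watson→Task T7 (19 min), Osei→Task T1 (63 min) — total 32+26+41+19+63 = 181 min.
Row-greedy (each worker in turn takes its cheapest remaining task) gives 199 min, worse by 18.
Next-best assignment: Santos→Task T2, Jensen→Task T1, Novak→Task T7, Watson→Task T4, Osei→Task T3 = 194 min.
Checked against all permutations: 181 min is optimal.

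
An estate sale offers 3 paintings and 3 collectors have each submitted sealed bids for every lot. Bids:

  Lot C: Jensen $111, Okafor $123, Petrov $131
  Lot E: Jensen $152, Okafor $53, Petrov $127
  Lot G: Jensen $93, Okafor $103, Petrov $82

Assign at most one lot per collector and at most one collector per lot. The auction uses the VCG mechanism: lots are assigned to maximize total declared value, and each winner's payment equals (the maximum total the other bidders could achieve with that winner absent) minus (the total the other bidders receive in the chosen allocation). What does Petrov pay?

Efficient allocation: Jensen→Lot E ($152), Okafor→Lot G ($103), Petrov→Lot C ($131); total welfare W = $386.
Petrov receives Lot C at value $131, so the others get W − 131 = $255.
Without Petrov: best allocation of the remaining 2 bidders over all 3 lots is Jensen→Lot E ($152), Okafor→Lot C ($123), total $275.
VCG payment = (others' best without Petrov) − (others' welfare with Petrov) = 275 − 255 = $20.

Petrov pays $20.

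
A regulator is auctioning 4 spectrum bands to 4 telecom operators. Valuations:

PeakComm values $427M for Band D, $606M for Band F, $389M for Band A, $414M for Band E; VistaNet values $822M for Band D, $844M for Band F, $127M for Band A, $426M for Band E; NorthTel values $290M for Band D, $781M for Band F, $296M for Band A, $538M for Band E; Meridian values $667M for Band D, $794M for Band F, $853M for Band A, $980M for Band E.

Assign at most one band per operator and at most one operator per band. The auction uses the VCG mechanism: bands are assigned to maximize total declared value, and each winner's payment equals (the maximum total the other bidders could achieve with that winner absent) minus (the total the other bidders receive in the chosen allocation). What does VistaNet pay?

VistaNet pays $38M.

Efficient allocation: PeakComm→Band A ($389M), VistaNet→Band D ($822M), NorthTel→Band F ($781M), Meridian→Band E ($980M); total welfare W = $2972M.
VistaNet receives Band D at value $822M, so the others get W − 822 = $2150M.
Without VistaNet: best allocation of the remaining 3 bidders over all 4 bands is PeakComm→Band D ($427M), NorthTel→Band F ($781M), Meridian→Band E ($980M), total $2188M.
VCG payment = (others' best without VistaNet) − (others' welfare with VistaNet) = 2188 − 2150 = $38M.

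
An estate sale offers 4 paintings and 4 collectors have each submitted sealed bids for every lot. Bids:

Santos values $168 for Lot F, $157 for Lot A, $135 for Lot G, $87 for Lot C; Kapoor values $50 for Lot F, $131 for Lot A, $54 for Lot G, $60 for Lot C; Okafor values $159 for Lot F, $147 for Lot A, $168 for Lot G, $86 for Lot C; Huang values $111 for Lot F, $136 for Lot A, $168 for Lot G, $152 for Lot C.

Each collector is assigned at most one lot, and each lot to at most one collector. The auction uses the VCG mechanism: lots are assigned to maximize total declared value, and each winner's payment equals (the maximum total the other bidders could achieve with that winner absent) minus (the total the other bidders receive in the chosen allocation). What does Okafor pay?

Okafor pays $16.

Efficient allocation: Santos→Lot F ($168), Kapoor→Lot A ($131), Okafor→Lot G ($168), Huang→Lot C ($152); total welfare W = $619.
Okafor receives Lot G at value $168, so the others get W − 168 = $451.
Without Okafor: best allocation of the remaining 3 bidders over all 4 lots is Santos→Lot F ($168), Kapoor→Lot A ($131), Huang→Lot G ($168), total $467.
VCG payment = (others' best without Okafor) − (others' welfare with Okafor) = 467 − 451 = $16.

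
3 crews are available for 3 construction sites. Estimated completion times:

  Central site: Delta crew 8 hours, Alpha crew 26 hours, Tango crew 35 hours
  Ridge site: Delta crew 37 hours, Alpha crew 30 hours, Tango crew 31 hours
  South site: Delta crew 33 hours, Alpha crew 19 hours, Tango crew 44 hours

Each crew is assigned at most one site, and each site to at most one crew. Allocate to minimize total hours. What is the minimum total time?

Min total: 58 hours

This is a one-to-one assignment (minimum-cost bipartite matching).
Optimal: Delta crew→Central site (8 hours), Alpha crew→South site (19 hours), Tango crew→Ridge site (31 hours) — total 8+19+31 = 58 hours.
Column-greedy (each site in turn goes to its cheapest remaining crew) gives 82 hours, worse by 24.
Every other assignment is strictly worse.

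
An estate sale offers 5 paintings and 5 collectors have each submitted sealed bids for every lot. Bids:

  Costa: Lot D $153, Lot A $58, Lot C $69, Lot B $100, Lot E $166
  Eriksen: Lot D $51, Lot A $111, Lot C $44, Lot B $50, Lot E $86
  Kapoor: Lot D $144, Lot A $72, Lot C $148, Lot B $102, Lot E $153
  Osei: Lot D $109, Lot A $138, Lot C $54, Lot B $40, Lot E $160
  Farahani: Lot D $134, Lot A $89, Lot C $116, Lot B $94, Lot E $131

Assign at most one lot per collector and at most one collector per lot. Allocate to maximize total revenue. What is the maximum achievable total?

This is a one-to-one assignment (maximum-weight bipartite matching).
Optimal: Costa→Lot D ($153), Eriksen→Lot A ($111), Kapoor→Lot C ($148), Osei→Lot E ($160), Farahani→Lot B ($94) — total 153+111+148+160+94 = $666.
Row-greedy (each collector in turn takes its best remaining lot) gives $628, worse by 38.
Swapping Kapoor↔Eriksen (Kapoor→Lot A $72, Eriksen→Lot C $44) loses 143.
No other one-to-one assignment exceeds $666.

Max total: $666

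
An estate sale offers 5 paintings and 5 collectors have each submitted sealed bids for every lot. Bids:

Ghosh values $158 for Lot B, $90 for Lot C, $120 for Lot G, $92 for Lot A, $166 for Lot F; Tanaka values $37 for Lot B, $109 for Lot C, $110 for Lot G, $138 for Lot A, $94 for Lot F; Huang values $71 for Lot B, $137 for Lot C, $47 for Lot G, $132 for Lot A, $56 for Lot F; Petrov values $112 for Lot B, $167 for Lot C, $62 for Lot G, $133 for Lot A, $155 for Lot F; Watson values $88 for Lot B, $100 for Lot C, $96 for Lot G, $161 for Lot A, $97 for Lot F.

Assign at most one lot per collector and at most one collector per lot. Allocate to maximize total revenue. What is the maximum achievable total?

Max total: $721

Optimal: Ghosh→Lot B ($158), Tanaka→Lot G ($110), Huang→Lot C ($137), Petrov→Lot F ($155), Watson→Lot A ($161) — total 158+110+137+155+161 = $721.
Max-entry greedy (repeatedly take the single best remaining cell) gives $675, worse by 46.
Next-best assignment: Ghosh→Lot F, Tanaka→Lot G, Huang→Lot C, Petrov→Lot B, Watson→Lot A = $686.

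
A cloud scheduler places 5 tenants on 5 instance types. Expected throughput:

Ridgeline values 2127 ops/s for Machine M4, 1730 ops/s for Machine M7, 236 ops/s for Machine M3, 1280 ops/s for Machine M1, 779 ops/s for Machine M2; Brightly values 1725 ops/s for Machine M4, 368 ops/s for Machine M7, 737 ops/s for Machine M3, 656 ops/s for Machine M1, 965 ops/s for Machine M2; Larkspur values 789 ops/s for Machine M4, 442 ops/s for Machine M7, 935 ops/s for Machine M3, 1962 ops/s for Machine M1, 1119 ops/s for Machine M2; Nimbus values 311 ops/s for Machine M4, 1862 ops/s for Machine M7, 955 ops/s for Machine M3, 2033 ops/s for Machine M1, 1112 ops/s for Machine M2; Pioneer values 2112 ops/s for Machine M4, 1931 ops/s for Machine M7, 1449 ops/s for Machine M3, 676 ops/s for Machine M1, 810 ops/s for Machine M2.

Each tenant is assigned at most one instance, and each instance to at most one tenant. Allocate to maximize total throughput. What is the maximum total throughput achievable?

Optimal: Ridgeline→Machine M4 (2127 ops/s), Brightly→Machine M2 (965 ops/s), Larkspur→Machine M1 (1962 ops/s), Nimbus→Machine M7 (1862 ops/s), Pioneer→Machine M3 (1449 ops/s) — total 2127+965+1962+1862+1449 = 8365 ops/s.
Max-entry greedy (repeatedly take the single best remaining cell) gives 7947 ops/s, worse by 418.
No other one-to-one assignment exceeds 8365 ops/s.

Max total: 8365 ops/s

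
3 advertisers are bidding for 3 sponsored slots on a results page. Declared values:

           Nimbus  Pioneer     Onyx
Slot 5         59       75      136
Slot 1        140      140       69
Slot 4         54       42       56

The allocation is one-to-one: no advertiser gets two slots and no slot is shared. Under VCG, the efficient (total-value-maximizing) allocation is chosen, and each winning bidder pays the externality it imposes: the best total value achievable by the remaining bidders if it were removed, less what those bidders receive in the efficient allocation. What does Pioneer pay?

Efficient allocation: Nimbus→Slot 4 ($54), Pioneer→Slot 1 ($140), Onyx→Slot 5 ($136); total welfare W = $330.
Pioneer receives Slot 1 at value $140, so the others get W − 140 = $190.
Without Pioneer: best allocation of the remaining 2 bidders over all 3 slots is Nimbus→Slot 1 ($140), Onyx→Slot 5 ($136), total $276.
VCG payment = (others' best without Pioneer) − (others' welfare with Pioneer) = 276 − 190 = $86.

Pioneer pays $86.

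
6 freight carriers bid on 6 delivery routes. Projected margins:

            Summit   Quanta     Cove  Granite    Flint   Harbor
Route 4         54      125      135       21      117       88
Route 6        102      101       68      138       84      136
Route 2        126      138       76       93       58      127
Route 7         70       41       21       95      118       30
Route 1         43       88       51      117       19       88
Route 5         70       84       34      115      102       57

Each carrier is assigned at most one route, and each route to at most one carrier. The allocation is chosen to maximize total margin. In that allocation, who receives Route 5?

This is the linear assignment problem.
Optimal: Summit→Route 2 ($126k), Quanta→Route 1 ($88k), Cove→Route 4 ($135k), Granite→Route 5 ($115k), Flint→Route 7 ($118k), Harbor→Route 6 ($136k) — total 126+88+135+115+118+136 = $718k.
Column-greedy (each route in turn goes to its best remaining carrier) gives $687k, worse by 31.
Next-best assignment: Summit→Route 2, Quanta→Route 5, Cove→Route 4, Granite→Route 1, Flint→Route 7, Harbor→Route 6 = $716k.
Granite's own top route is Route 6 ($138k), but forcing Granite→Route 6 and reassigning the rest optimally gives only $689k — worse by 29.

Granite receives Route 5.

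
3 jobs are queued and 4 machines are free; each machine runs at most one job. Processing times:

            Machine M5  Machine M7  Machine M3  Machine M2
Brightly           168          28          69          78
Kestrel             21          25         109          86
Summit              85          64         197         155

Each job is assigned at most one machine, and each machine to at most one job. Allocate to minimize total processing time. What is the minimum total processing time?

Min total: 154 min

This is a one-to-one assignment (minimum-cost bipartite matching).
Optimal: Brightly→Machine M3 (69 min), Kestrel→Machine M5 (21 min), Summit→Machine M7 (64 min) — total 69+21+64 = 154 min.
Column-greedy (each machine in turn goes to its cheapest remaining job) gives 246 min, worse by 92.
Next-best assignment: Brightly→Machine M2, Kestrel→Machine M5, Summit→Machine M7 = 163 min.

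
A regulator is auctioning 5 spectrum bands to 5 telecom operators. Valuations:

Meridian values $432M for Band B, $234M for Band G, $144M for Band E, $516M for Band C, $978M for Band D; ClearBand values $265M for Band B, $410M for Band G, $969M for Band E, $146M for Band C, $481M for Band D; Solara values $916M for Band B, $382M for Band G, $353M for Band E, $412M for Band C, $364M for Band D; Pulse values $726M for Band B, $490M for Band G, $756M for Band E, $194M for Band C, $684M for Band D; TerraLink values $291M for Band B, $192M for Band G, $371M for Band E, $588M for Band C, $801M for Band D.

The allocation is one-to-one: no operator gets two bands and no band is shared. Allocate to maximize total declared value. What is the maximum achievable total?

Maximum total: $3941M

Optimal: Meridian→Band D ($978M), ClearBand→Band E ($969M), Solara→Band B ($916M), Pulse→Band G ($490M), TerraLink→Band C ($588M) — total 978+969+916+490+588 = $3941M.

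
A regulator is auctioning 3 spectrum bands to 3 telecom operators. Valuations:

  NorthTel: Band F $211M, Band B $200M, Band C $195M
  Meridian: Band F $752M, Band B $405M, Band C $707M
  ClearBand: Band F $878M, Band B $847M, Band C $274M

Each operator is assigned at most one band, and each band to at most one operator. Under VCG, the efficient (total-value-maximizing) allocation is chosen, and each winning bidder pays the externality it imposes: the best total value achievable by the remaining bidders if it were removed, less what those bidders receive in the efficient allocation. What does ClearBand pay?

ClearBand pays $5M.

Efficient allocation: NorthTel→Band C ($195M), Meridian→Band F ($752M), ClearBand→Band B ($847M); total welfare W = $1794M.
ClearBand receives Band B at value $847M, so the others get W − 847 = $947M.
Without ClearBand: best allocation of the remaining 2 bidders over all 3 bands is NorthTel→Band B ($200M), Meridian→Band F ($752M), total $952M.
VCG payment = (others' best without ClearBand) − (others' welfare with ClearBand) = 952 − 947 = $5M.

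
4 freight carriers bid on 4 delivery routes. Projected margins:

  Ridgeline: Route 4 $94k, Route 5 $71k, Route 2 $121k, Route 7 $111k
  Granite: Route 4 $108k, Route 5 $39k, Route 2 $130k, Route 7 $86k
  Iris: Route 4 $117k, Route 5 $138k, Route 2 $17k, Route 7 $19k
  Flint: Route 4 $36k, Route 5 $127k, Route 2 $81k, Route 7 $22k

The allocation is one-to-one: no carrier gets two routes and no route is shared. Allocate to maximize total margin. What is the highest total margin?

Max total: $485k

This is the linear assignment problem.
Optimal: Ridgeline→Route 7 ($111k), Granite→Route 2 ($130k), Iris→Route 4 ($117k), Flint→Route 5 ($127k) — total 111+130+117+127 = $485k.
Next-best assignment: Ridgeline→Route 2, Granite→Route 7, Iris→Route 4, Flint→Route 5 = $451k.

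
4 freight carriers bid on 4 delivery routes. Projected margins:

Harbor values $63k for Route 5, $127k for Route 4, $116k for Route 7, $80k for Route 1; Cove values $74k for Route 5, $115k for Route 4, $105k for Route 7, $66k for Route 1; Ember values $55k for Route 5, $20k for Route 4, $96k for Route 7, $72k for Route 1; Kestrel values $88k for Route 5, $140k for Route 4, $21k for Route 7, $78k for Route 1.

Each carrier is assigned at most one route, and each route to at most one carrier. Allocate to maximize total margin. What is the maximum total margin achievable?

Maximum total: $402k

This is the linear assignment problem.
Optimal: Harbor→Route 7 ($116k), Cove→Route 5 ($74k), Ember→Route 1 ($72k), Kestrel→Route 4 ($140k) — total 116+74+72+140 = $402k.
Column-greedy (each route in turn goes to its best remaining carrier) gives $392k, worse by 10.
No other one-to-one assignment exceeds $402k.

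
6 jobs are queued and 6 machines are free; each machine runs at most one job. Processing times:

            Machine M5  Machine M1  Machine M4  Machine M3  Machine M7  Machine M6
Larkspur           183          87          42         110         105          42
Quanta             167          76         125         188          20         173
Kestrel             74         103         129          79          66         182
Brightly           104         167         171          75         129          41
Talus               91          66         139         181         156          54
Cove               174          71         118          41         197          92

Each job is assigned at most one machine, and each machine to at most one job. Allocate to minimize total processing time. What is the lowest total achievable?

Minimum total: 284 min

Optimal: Larkspur→Machine M4 (42 min), Quanta→Machine M7 (20 min), Kestrel→Machine M5 (74 min), Brightly→Machine M6 (41 min), Talus→Machine M1 (66 min), Cove→Machine M3 (41 min) — total 42+20+74+41+66+41 = 284 min.
Swapping Larkspur↔Talus (Larkspur→Machine M1 87 min, Talus→Machine M4 139 min) adds 118.
Checked against all permutations: 284 min is optimal.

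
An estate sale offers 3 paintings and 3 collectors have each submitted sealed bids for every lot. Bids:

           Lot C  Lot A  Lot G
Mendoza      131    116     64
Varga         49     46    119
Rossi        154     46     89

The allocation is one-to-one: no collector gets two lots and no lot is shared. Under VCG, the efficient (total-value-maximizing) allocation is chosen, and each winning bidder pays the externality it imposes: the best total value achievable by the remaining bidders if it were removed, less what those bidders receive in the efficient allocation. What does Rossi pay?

Efficient allocation: Mendoza→Lot A ($116), Varga→Lot G ($119), Rossi→Lot C ($154); total welfare W = $389.
Rossi receives Lot C at value $154, so the others get W − 154 = $235.
Without Rossi: best allocation of the remaining 2 bidders over all 3 lots is Mendoza→Lot C ($131), Varga→Lot G ($119), total $250.
VCG payment = (others' best without Rossi) − (others' welfare with Rossi) = 250 − 235 = $15.

Rossi pays $15.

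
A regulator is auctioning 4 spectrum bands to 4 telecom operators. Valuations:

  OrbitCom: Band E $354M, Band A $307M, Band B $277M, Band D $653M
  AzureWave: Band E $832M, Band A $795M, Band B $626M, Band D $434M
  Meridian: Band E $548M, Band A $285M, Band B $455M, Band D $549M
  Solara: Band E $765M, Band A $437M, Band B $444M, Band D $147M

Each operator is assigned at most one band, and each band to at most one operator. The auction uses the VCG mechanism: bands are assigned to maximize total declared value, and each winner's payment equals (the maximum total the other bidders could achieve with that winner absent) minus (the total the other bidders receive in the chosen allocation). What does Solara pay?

Solara pays $93M.

Efficient allocation: OrbitCom→Band D ($653M), AzureWave→Band A ($795M), Meridian→Band B ($455M), Solara→Band E ($765M); total welfare W = $2668M.
Solara receives Band E at value $765M, so the others get W − 765 = $1903M.
Without Solara: best allocation of the remaining 3 bidders over all 4 bands is OrbitCom→Band D ($653M), AzureWave→Band A ($795M), Meridian→Band E ($548M), total $1996M.
VCG payment = (others' best without Solara) − (others' welfare with Solara) = 1996 − 1903 = $93M.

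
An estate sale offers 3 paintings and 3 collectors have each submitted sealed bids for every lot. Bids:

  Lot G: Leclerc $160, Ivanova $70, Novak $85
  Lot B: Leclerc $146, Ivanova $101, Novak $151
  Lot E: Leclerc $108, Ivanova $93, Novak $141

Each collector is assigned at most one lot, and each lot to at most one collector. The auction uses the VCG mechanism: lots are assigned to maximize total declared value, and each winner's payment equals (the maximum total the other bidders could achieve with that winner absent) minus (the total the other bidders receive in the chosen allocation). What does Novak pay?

Novak pays $8.

Efficient allocation: Leclerc→Lot G ($160), Ivanova→Lot E ($93), Novak→Lot B ($151); total welfare W = $404.
Novak receives Lot B at value $151, so the others get W − 151 = $253.
Without Novak: best allocation of the remaining 2 bidders over all 3 lots is Leclerc→Lot G ($160), Ivanova→Lot B ($101), total $261.
VCG payment = (others' best without Novak) − (others' welfare with Novak) = 261 − 253 = $8.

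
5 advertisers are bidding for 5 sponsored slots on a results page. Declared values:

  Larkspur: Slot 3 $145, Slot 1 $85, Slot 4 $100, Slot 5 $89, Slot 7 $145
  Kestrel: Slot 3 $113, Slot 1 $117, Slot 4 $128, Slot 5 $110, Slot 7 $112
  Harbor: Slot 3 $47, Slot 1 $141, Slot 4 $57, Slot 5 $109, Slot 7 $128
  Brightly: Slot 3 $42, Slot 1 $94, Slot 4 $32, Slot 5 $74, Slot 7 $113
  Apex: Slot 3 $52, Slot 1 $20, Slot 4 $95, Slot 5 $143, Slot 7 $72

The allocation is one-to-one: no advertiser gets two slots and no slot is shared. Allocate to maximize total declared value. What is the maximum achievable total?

This is the linear assignment problem.
Optimal: Larkspur→Slot 3 ($145), Kestrel→Slot 4 ($128), Harbor→Slot 1 ($141), Brightly→Slot 7 ($113), Apex→Slot 5 ($143) — total 145+128+141+113+143 = $670.
Next-best assignment: Larkspur→Slot 3, Kestrel→Slot 4, Harbor→Slot 7, Brightly→Slot 1, Apex→Slot 5 = $638.

Maximum total: $670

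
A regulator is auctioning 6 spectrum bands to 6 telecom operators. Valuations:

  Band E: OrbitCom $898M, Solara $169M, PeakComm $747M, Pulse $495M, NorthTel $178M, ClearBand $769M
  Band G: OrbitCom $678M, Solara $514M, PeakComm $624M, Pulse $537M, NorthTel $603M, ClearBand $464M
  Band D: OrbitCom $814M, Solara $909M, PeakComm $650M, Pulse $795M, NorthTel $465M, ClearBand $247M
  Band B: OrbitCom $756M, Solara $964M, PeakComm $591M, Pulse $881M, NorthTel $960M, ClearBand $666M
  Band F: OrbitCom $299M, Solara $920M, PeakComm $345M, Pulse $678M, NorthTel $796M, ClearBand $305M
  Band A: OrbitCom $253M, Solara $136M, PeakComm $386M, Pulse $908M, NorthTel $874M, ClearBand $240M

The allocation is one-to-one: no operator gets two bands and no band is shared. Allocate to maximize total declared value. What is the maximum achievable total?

Optimal: OrbitCom→Band D ($814M), Solara→Band F ($920M), PeakComm→Band G ($624M), Pulse→Band A ($908M), NorthTel→Band B ($960M), ClearBand→Band E ($769M) — total 814+920+624+908+960+769 = $4995M.
Column-greedy (each band in turn goes to its best remaining operator) gives $4309M, worse by 686.
Swapping Pulse↔PeakComm (Pulse→Band G $537M, PeakComm→Band A $386M) loses 609.

Max total: $4995M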